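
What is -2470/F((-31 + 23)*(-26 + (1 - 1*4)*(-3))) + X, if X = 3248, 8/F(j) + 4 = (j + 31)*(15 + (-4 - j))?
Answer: 25798557/4 ≈ 6.4496e+6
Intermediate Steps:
F(j) = 8/(-4 + (11 - j)*(31 + j)) (F(j) = 8/(-4 + (j + 31)*(15 + (-4 - j))) = 8/(-4 + (31 + j)*(11 - j)) = 8/(-4 + (11 - j)*(31 + j)))
-2470/F((-31 + 23)*(-26 + (1 - 1*4)*(-3))) + X = -(416195/4 - 6175*(-31 + 23)*(-26 + (1 - 1*4)*(-3)) - 1235*(-31 + 23)**2*(-26 + (1 - 1*4)*(-3))**2/4) + 3248 = -(-2943005/4 - 19760*(-26 + (1 - 4)*(-3))**2) + 3248 = -(-2943005/4 - 19760*(-26 - 3*(-3))**2) + 3248 = -(-2943005/4 - 19760*(-26 + 9)**2) + 3248 = -2470/((-8/(-337 + (-8*(-17))**2 + 20*(-8*(-17))))) + 3248 = -2470/((-8/(-337 + 136**2 + 20*136))) + 3248 = -2470/((-8/(-337 + 18496 + 2720))) + 3248 = -2470/((-8/20879)) + 3248 = -2470/((-8*1/20879)) + 3248 = -2470/(-8/20879) + 3248 = -2470*(-20879/8) + 3248 = 25785565/4 + 3248 = 25798557/4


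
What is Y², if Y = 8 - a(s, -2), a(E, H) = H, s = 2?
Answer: 100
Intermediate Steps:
Y = 10 (Y = 8 - 1*(-2) = 8 + 2 = 10)
Y² = 10² = 100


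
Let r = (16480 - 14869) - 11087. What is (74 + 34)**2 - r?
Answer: 21140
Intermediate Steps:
r = -9476 (r = 1611 - 11087 = -9476)
(74 + 34)**2 - r = (74 + 34)**2 - 1*(-9476) = 108**2 + 9476 = 11664 + 9476 = 21140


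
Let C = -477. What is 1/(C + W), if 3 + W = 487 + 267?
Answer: 1/274 ≈ 0.0036496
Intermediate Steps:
W = 751 (W = -3 + (487 + 267) = -3 + 754 = 751)
1/(C + W) = 1/(-477 + 751) = 1/274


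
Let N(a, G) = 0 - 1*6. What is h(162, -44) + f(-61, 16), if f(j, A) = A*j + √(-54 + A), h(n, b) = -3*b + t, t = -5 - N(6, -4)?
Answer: -843 + I*√38 ≈ -843.0 + 6.1644*I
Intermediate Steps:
N(a, G) = -6 (N(a, G) = 0 - 6 = -6)
t = 1 (t = -5 - 1*(-6) = -5 + 6 = 1)
h(n, b) = 1 - 3*b (h(n, b) = -3*b + 1 = 1 - 3*b)
f(j, A) = √(-54 + A) + A*j
h(162, -44) + f(-61, 16) = (1 - 3*(-44)) + (√(-54 + 16) + 16*(-61)) = (1 + 132) + (√(-38) - 976) = 133 + (I*√38 - 976) = 133 + (-976 + I*√38) = -843 + I*√38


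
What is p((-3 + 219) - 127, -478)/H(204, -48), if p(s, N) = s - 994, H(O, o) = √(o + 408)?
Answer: -181*√10/12 ≈ -47.698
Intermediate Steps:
H(O, o) = √(408 + o)
p(s, N) = -994 + s
p((-3 + 219) - 127, -478)/H(204, -48) = (-994 + ((-3 + 219) - 127))/(√(408 - 48)) = (-994 + (216 - 127))/(√360) = (-994 + 89)/((6*√10)) = -181*√10/12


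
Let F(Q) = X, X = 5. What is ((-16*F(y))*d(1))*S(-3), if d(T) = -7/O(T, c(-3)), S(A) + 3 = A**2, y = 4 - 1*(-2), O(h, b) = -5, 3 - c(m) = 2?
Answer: -672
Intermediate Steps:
c(m) = 1 (c(m) = 3 - 1*2 = 3 - 2 = 1)
y = 6 (y = 4 + 2 = 6)
F(Q) = 5
S(A) = -3 + A**2
d(T) = 7/5 (d(T) = -7/(-5) = -7*(-1/5) = 7/5)
((-16*F(y))*d(1))*S(-3) = (-16*5*(7/5))*(-3 + (-3)**2) = (-80*7/5)*(-3 + 9) = -112*6 = -672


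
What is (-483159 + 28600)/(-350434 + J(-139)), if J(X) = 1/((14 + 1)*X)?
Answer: 947755515/730654891 ≈ 1.2971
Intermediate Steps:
J(X) = 1/(15*X)
(-483159 + 28600)/(-350434 + J(-139)) = (-483159 + 28600)/(-350434 + (1/15)/(-139)) = -454559/(-350434 + (1/15)*(-1/139)) = -454559/(-350434 - 1/2085) = -454559/(-730654891/2085) = -454559*(-2085/730654891) = 947755515/730654891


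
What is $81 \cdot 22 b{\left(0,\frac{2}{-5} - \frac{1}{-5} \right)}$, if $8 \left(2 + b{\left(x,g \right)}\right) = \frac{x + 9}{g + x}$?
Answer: $- \frac{54351}{4} \approx -13588.0$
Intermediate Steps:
$b{\left(x,g \right)} = -2 + \frac{9 + x}{8 \left(g + x\right)}$ ($b{\left(x,g \right)} = -2 + \frac{\left(x + 9\right) \frac{1}{g + x}}{8} = -2 + \frac{\left(9 + x\right) \frac{1}{g + x}}{8} = -2 + \frac{\frac{1}{g + x} \left(9 + x\right)}{8} = -2 + \frac{9 + x}{8 \left(g + x\right)}$)
$81 \cdot 22 b{\left(0,\frac{2}{-5} - \frac{1}{-5} \right)} = 81 \cdot 22 \frac{9 - 16 \left(\frac{2}{-5} - \frac{1}{-5}\right) - 0}{8 \left(\left(\frac{2}{-5} - \frac{1}{-5}\right) + 0\right)} = 1782 \frac{9 - 16 \left(2 \left(- \frac{1}{5}\right) - - \frac{1}{5}\right) + 0}{8 \left(\left(2 \left(- \frac{1}{5}\right) - - \frac{1}{5}\right) + 0\right)} = 1782 \frac{9 - 16 \left(- \frac{2}{5} + \frac{1}{5}\right) + 0}{8 \left(\left(- \frac{2}{5} + \frac{1}{5}\right) + 0\right)} = 1782 \frac{9 - - \frac{16}{5} + 0}{8 \left(- \frac{1}{5} + 0\right)} = 1782 \frac{9 + \frac{16}{5} + 0}{8 \left(- \frac{1}{5}\right)} = 1782 \cdot \frac{1}{8} \left(-5\right) \frac{61}{5} = 1782 \left(- \frac{61}{8}\right) = - \frac{54351}{4}$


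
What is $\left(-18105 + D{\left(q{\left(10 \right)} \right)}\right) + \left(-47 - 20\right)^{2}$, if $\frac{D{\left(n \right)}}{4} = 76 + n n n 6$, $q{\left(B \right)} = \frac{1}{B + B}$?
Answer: $- \frac{13311997}{1000} \approx -13312.0$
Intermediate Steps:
$q{\left(B \right)} = \frac{1}{2 B}$
$D{\left(n \right)} = 304 + 24 n^{3}$ ($D{\left(n \right)} = 4 \left(76 + n n n 6\right) = 4 \left(76 + n n^{2} \cdot 6\right) = 4 \left(76 + n 6 n^{2}\right) = 4 \left(76 + 6 n^{3}\right) = 304 + 24 n^{3}$)
$\left(-18105 + D{\left(q{\left(10 \right)} \right)}\right) + \left(-47 - 20\right)^{2} = \left(-18105 + \left(304 + 24 \left(\frac{1}{2 \cdot 10}\right)^{3}\right)\right) + \left(-47 - 20\right)^{2} = \left(-18105 + \left(304 + 24 \left(\frac{1}{2} \cdot \frac{1}{10}\right)^{3}\right)\right) + \left(-67\right)^{2} = \left(-18105 + \left(304 + \frac{24}{8000}\right)\right) + 4489 = \left(-18105 + \left(304 + 24 \cdot \frac{1}{8000}\right)\right) + 4489 = \left(-18105 + \left(304 + \frac{3}{1000}\right)\right) + 4489 = \left(-18105 + \frac{304003}{1000}\right) + 4489 = - \frac{17800997}{1000} + 4489 = - \frac{13311997}{1000}$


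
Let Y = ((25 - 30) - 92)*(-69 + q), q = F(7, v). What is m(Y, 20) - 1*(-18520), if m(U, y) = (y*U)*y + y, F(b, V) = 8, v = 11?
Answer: 2385340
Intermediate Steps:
q = 8
Y = 5917 (Y = ((25 - 30) - 92)*(-69 + 8) = (-5 - 92)*(-61) = -97*(-61) = 5917)
m(U, y) = y + U*y² (m(U, y) = (U*y)*y + y = U*y² + y = y + U*y²)
m(Y, 20) - 1*(-18520) = 20*(1 + 5917*20) - 1*(-18520) = 20*(1 + 118340) + 18520 = 20*118341 + 18520 = 2366820 + 18520 = 2385340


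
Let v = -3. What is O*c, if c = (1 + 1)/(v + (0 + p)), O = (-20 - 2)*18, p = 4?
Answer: -792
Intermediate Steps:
O = -396 (O = -22*18 = -396)
c = 2 (c = (1 + 1)/(-3 + (0 + 4)) = 2/(-3 + 4) = 2/1 = 2*1 = 2)
O*c = -396*2 = -792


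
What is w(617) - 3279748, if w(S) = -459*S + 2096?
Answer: -3560855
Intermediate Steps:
w(S) = 2096 - 459*S
w(617) - 3279748 = (2096 - 459*617) - 3279748 = (2096 - 283203) - 3279748 = -281107 - 3279748 = -3560855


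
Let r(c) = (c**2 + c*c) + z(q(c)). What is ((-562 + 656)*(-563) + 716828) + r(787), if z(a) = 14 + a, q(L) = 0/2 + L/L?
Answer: 1902659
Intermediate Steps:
q(L) = 1 (q(L) = 0*(1/2) + 1 = 0 + 1 = 1)
r(c) = 15 + 2*c**2 (r(c) = (c**2 + c*c) + (14 + 1) = (c**2 + c**2) + 15 = 2*c**2 + 15 = 15 + 2*c**2)
((-562 + 656)*(-563) + 716828) + r(787) = ((-562 + 656)*(-563) + 716828) + (15 + 2*787**2) = (94*(-563) + 716828) + (15 + 2*619369) = (-52922 + 716828) + (15 + 1238738) = 663906 + 1238753 = 1902659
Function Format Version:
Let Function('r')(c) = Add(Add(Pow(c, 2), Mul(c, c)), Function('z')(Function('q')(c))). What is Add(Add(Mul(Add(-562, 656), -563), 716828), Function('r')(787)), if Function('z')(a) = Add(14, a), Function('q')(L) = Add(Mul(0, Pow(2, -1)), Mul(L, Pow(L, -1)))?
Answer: 1902659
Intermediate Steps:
Function('q')(L) = 1 (Function('q')(L) = Add(Mul(0, Rational(1, 2)), 1) = Add(0, 1) = 1)
Function('r')(c) = Add(15, Mul(2, Pow(c, 2))) (Function('r')(c) = Add(Add(Pow(c, 2), Mul(c, c)), Add(14, 1)) = Add(Add(Pow(c, 2), Pow(c, 2)), 15) = Add(Mul(2, Pow(c, 2)), 15) = Add(15, Mul(2, Pow(c, 2))))
Add(Add(Mul(Add(-562, 656), -563), 716828), Function('r')(787)) = Add(Add(Mul(Add(-562, 656), -563), 716828), Add(15, Mul(2, Pow(787, 2)))) = Add(Add(Mul(94, -563), 716828), Add(15, Mul(2, 619369))) = Add(Add(-52922, 716828), Add(15, 1238738)) = Add(663906, 1238753) = 1902659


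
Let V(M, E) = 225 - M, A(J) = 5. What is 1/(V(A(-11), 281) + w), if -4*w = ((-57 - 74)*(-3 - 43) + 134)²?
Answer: -1/9486180 ≈ -1.0542e-7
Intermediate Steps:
w = -9486400 (w = -((-57 - 74)*(-3 - 43) + 134)²/4 = -(-131*(-46) + 134)²/4 = -(6026 + 134)²/4 = -¼*6160² = -¼*37945600 = -9486400)
1/(V(A(-11), 281) + w) = 1/((225 - 1*5) - 9486400) = 1/((225 - 5) - 9486400) = 1/(220 - 9486400) = 1/(-9486180) = -1/9486180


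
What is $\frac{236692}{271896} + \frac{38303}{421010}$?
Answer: $\frac{6879008213}{7154433435} \approx 0.9615$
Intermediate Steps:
$\frac{236692}{271896} + \frac{38303}{421010} = 236692 \cdot \frac{1}{271896} + 38303 \cdot \frac{1}{421010} = \frac{59173}{67974} + \frac{38303}{421010} = \frac{6879008213}{7154433435}$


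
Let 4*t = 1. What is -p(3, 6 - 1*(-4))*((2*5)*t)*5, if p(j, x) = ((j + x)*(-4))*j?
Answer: 1950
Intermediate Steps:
t = ¼ (t = (¼)*1 = ¼ ≈ 0.25000)
p(j, x) = j*(-4*j - 4*x) (p(j, x) = (-4*j - 4*x)*j = j*(-4*j - 4*x))
-p(3, 6 - 1*(-4))*((2*5)*t)*5 = -(-4*3*(3 + (6 - 1*(-4))))*((2*5)*(¼))*5 = -(-4*3*(3 + (6 + 4)))*(10*(¼))*5 = --4*3*(3 + 10)*(5/2)*5 = --4*3*13*(5/2)*5 = -(-156*5/2)*5 = -(-390)*5 = -1*(-1950) = 1950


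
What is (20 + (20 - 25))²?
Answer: 225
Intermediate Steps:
(20 + (20 - 25))² = (20 - 5)² = 15² = 225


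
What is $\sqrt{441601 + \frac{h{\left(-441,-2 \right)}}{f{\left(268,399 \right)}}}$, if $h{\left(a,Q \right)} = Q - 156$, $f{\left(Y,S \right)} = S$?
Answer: $\frac{\sqrt{70303257759}}{399} \approx 664.53$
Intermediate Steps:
$h{\left(a,Q \right)} = -156 + Q$ ($h{\left(a,Q \right)} = Q - 156 = -156 + Q$)
$\sqrt{441601 + \frac{h{\left(-441,-2 \right)}}{f{\left(268,399 \right)}}} = \sqrt{441601 + \frac{-156 - 2}{399}} = \sqrt{441601 - \frac{158}{399}} = \sqrt{\frac{176198641}{399}} = \frac{\sqrt{70303257759}}{399}$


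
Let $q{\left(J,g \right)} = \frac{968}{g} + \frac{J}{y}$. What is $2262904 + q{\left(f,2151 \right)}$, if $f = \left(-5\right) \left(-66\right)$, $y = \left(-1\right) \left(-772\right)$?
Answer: $\frac{1878858239107}{830286} \approx 2.2629 \cdot 10^{6}$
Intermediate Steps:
$y = 772$
$f = 330$
$q{\left(J,g \right)} = \frac{968}{g} + \frac{J}{772}$
$2262904 + q{\left(f,2151 \right)} = 2262904 + \left(\frac{968}{2151} + \frac{1}{772} \cdot 330\right) = 2262904 + \left(968 \cdot \frac{1}{2151} + \frac{165}{386}\right) = 2262904 + \left(\frac{968}{2151} + \frac{165}{386}\right) = 2262904 + \frac{728563}{830286} = \frac{1878858239107}{830286}$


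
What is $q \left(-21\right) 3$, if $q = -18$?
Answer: $1134$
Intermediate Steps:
$q \left(-21\right) 3 = \left(-18\right) \left(-21\right) 3 = 378 \cdot 3 = 1134$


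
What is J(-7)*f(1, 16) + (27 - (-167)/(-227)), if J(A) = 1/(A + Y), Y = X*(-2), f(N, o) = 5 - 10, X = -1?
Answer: 6189/227 ≈ 27.264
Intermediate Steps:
f(N, o) = -5
Y = 2 (Y = -1*(-2) = 2)
J(A) = 1/(2 + A) (J(A) = 1/(A + 2) = 1/(2 + A))
J(-7)*f(1, 16) + (27 - (-167)/(-227)) = -5/(2 - 7) + (27 - (-167)/(-227)) = -5/(-5) + (27 - (-167)*(-1)/227) = -⅕*(-5) + (27 - 1*167/227) = 1 + (27 - 167/227) = 1 + 5962/227 = 6189/227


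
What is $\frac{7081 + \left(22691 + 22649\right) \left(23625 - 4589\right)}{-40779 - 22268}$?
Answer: $- \frac{863099321}{63047} \approx -13690.0$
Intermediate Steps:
$\frac{7081 + \left(22691 + 22649\right) \left(23625 - 4589\right)}{-40779 - 22268} = \frac{7081 + 45340 \cdot 19036}{-63047} = \left(7081 + 863092240\right) \left(- \frac{1}{63047}\right) = 863099321 \left(- \frac{1}{63047}\right) = - \frac{863099321}{63047}$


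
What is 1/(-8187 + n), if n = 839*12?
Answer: 1/1881 ≈ 0.00053163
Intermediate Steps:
n = 10068
1/(-8187 + n) = 1/(-8187 + 10068) = 1/1881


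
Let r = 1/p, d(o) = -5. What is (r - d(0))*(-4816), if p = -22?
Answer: -262472/11 ≈ -23861.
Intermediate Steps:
r = -1/22 (r = 1/(-22) = -1/22 ≈ -0.045455)
(r - d(0))*(-4816) = (-1/22 - 1*(-5))*(-4816) = (-1/22 + 5)*(-4816) = (109/22)*(-4816) = -262472/11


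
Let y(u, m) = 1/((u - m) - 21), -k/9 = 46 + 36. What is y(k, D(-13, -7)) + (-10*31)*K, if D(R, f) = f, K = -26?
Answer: 6061119/752 ≈ 8060.0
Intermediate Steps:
k = -738 (k = -9*(46 + 36) = -9*82 = -738)
y(u, m) = 1/(-21 + u - m)
y(k, D(-13, -7)) + (-10*31)*K = 1/(-21 - 738 - 1*(-7)) - 10*31*(-26) = 1/(-21 - 738 + 7) - 310*(-26) = 1/(-752) + 8060 = -1/752 + 8060 = 6061119/752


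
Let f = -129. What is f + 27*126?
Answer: 3273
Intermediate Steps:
f + 27*126 = -129 + 27*126 = -129 + 3402 = 3273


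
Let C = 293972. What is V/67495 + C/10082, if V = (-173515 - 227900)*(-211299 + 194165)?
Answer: 6936227099816/68048459 ≈ 1.0193e+5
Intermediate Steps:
V = 6877844610 (V = -401415*(-17134) = 6877844610)
V/67495 + C/10082 = 6877844610/67495 + 293972/10082 = 6877844610*(1/67495) + 293972*(1/10082) = 1375568922/13499 + 146986/5041 = 6936227099816/68048459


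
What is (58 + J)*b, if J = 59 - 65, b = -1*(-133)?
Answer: 6916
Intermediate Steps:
b = 133
J = -6
(58 + J)*b = (58 - 6)*133 = 52*133 = 6916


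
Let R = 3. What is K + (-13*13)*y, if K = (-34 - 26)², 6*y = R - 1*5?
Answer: 10969/3 ≈ 3656.3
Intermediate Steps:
y = -⅓ (y = (3 - 1*5)/6 = (3 - 5)/6 = (⅙)*(-2) = -⅓ ≈ -0.33333)
K = 3600 (K = (-60)² = 3600)
K + (-13*13)*y = 3600 - 13*13*(-⅓) = 3600 - 169*(-⅓) = 3600 + 169/3 = 10969/3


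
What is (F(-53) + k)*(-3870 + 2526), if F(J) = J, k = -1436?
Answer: 2001216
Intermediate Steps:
(F(-53) + k)*(-3870 + 2526) = (-53 - 1436)*(-3870 + 2526) = -1489*(-1344) = 2001216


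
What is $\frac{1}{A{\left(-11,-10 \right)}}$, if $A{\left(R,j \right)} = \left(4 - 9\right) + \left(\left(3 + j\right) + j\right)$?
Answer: $- \frac{1}{22} \approx -0.045455$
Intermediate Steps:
$A{\left(R,j \right)} = -2 + 2 j$ ($A{\left(R,j \right)} = -5 + \left(3 + 2 j\right) = -2 + 2 j$)
$\frac{1}{A{\left(-11,-10 \right)}} = \frac{1}{-2 + 2 \left(-10\right)} = \frac{1}{-2 - 20} = \frac{1}{-22} = - \frac{1}{22}$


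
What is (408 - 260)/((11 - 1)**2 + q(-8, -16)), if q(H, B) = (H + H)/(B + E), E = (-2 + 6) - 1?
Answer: 481/329 ≈ 1.4620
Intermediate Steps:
E = 3 (E = 4 - 1 = 3)
q(H, B) = 2*H/(3 + B) (q(H, B) = (H + H)/(B + 3) = (2*H)/(3 + B) = 2*H/(3 + B))
(408 - 260)/((11 - 1)**2 + q(-8, -16)) = (408 - 260)/((11 - 1)**2 + 2*(-8)/(3 - 16)) = 148/(10**2 + 2*(-8)/(-13)) = 148/(100 + 2*(-8)*(-1/13)) = 148/(100 + 16/13) = 148/(1316/13) = 148*(13/1316) = 481/329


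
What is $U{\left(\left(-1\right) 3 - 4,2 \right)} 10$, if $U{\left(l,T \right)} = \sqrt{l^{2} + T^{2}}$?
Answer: $10 \sqrt{53} \approx 72.801$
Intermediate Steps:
$U{\left(l,T \right)} = \sqrt{T^{2} + l^{2}}$
$U{\left(\left(-1\right) 3 - 4,2 \right)} 10 = \sqrt{2^{2} + \left(\left(-1\right) 3 - 4\right)^{2}} \cdot 10 = \sqrt{4 + \left(-3 - 4\right)^{2}} \cdot 10 = \sqrt{4 + \left(-7\right)^{2}} \cdot 10 = \sqrt{4 + 49} \cdot 10 = \sqrt{53} \cdot 10 = 10 \sqrt{53}$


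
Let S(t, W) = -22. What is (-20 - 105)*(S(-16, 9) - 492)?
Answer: 64250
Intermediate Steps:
(-20 - 105)*(S(-16, 9) - 492) = (-20 - 105)*(-22 - 492) = -125*(-514) = 64250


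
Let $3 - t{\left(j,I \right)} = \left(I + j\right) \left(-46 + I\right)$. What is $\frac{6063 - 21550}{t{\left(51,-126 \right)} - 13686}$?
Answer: $\frac{15487}{26583} \approx 0.58259$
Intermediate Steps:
$t{\left(j,I \right)} = 3 - \left(-46 + I\right) \left(I + j\right)$ ($t{\left(j,I \right)} = 3 - \left(I + j\right) \left(-46 + I\right) = 3 - \left(-46 + I\right) \left(I + j\right)$)
$\frac{6063 - 21550}{t{\left(51,-126 \right)} - 13686} = \frac{6063 - 21550}{\left(3 - \left(-126\right)^{2} + 46 \left(-126\right) + 46 \cdot 51 - \left(-126\right) 51\right) - 13686} = - \frac{15487}{\left(3 - 15876 - 5796 + 2346 + 6426\right) - 13686} = - \frac{15487}{-12897 - 13686} = - \frac{15487}{-26583} = \left(-15487\right) \left(- \frac{1}{26583}\right) = \frac{15487}{26583}$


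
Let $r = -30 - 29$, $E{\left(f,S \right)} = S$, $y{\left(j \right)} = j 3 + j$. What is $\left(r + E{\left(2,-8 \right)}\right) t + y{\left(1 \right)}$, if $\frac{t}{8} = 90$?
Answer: $-48236$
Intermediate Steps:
$t = 720$ ($t = 8 \cdot 90 = 720$)
$y{\left(j \right)} = 4 j$ ($y{\left(j \right)} = 3 j + j = 4 j$)
$r = -59$
$\left(r + E{\left(2,-8 \right)}\right) t + y{\left(1 \right)} = \left(-59 - 8\right) 720 + 4 \cdot 1 = \left(-67\right) 720 + 4 = -48240 + 4 = -48236$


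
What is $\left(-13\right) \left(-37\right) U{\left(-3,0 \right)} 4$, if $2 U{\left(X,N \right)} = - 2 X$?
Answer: $5772$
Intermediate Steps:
$U{\left(X,N \right)} = - X$ ($U{\left(X,N \right)} = \frac{\left(-2\right) X}{2} = - X$)
$\left(-13\right) \left(-37\right) U{\left(-3,0 \right)} 4 = \left(-13\right) \left(-37\right) \left(-1\right) \left(-3\right) 4 = 481 \cdot 3 \cdot 4 = 481 \cdot 12 = 5772$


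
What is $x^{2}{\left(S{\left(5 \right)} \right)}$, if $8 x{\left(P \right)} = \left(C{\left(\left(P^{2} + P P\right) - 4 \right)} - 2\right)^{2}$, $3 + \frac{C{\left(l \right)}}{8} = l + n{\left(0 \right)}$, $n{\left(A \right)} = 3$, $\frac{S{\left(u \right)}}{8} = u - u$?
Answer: $\frac{83521}{4} \approx 20880.0$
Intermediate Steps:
$S{\left(u \right)} = 0$ ($S{\left(u \right)} = 8 \left(u - u\right) = 8 \cdot 0 = 0$)
$C{\left(l \right)} = 8 l$ ($C{\left(l \right)} = -24 + 8 \left(l + 3\right) = -24 + 8 \left(3 + l\right) = -24 + \left(24 + 8 l\right) = 8 l$)
$x{\left(P \right)} = \frac{\left(-34 + 16 P^{2}\right)^{2}}{8}$ ($x{\left(P \right)} = \frac{\left(8 \left(\left(P^{2} + P P\right) - 4\right) - 2\right)^{2}}{8} = \frac{\left(8 \left(\left(P^{2} + P^{2}\right) - 4\right) - 2\right)^{2}}{8} = \frac{\left(8 \left(2 P^{2} - 4\right) - 2\right)^{2}}{8} = \frac{\left(8 \left(-4 + 2 P^{2}\right) - 2\right)^{2}}{8} = \frac{\left(\left(-32 + 16 P^{2}\right) - 2\right)^{2}}{8} = \frac{\left(-34 + 16 P^{2}\right)^{2}}{8}$)
$x^{2}{\left(S{\left(5 \right)} \right)} = \left(\frac{\left(-17 + 8 \cdot 0^{2}\right)^{2}}{2}\right)^{2} = \left(\frac{\left(-17 + 8 \cdot 0\right)^{2}}{2}\right)^{2} = \left(\frac{\left(-17 + 0\right)^{2}}{2}\right)^{2} = \left(\frac{\left(-17\right)^{2}}{2}\right)^{2} = \left(\frac{1}{2} \cdot 289\right)^{2} = \left(\frac{289}{2}\right)^{2} = \frac{83521}{4}$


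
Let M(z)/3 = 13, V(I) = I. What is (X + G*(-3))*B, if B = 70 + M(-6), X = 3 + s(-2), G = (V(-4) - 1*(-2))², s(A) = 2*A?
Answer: -1417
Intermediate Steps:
M(z) = 39 (M(z) = 3*13 = 39)
G = 4 (G = (-4 - 1*(-2))² = (-4 + 2)² = (-2)² = 4)
X = -1 (X = 3 + 2*(-2) = 3 - 4 = -1)
B = 109 (B = 70 + 39 = 109)
(X + G*(-3))*B = (-1 + 4*(-3))*109 = (-1 - 12)*109 = -13*109 = -1417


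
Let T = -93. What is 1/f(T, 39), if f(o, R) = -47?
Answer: -1/47 ≈ -0.021277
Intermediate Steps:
1/f(T, 39) = 1/(-47) = -1/47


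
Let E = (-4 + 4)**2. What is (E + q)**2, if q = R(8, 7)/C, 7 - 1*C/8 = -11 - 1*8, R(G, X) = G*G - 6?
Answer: 841/10816 ≈ 0.077755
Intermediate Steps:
R(G, X) = -6 + G**2 (R(G, X) = G**2 - 6 = -6 + G**2)
C = 208 (C = 56 - 8*(-11 - 1*8) = 56 - 8*(-11 - 8) = 56 - 8*(-19) = 56 + 152 = 208)
E = 0 (E = 0**2 = 0)
q = 29/104 (q = (-6 + 8**2)/208 = (-6 + 64)*(1/208) = 58*(1/208) = 29/104 ≈ 0.27885)
(E + q)**2 = (0 + 29/104)**2 = (29/104)**2 = 841/10816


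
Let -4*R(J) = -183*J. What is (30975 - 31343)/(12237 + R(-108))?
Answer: -23/456 ≈ -0.050439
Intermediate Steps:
R(J) = 183*J/4 (R(J) = -(-183)*J/4 = 183*J/4)
(30975 - 31343)/(12237 + R(-108)) = (30975 - 31343)/(12237 + (183/4)*(-108)) = -368/(12237 - 4941) = -368/7296 = -368*1/7296 = -23/456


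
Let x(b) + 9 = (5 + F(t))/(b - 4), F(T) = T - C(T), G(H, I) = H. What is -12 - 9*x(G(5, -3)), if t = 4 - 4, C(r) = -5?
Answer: -21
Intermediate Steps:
t = 0
F(T) = 5 + T (F(T) = T - 1*(-5) = T + 5 = 5 + T)
x(b) = -9 + 10/(-4 + b) (x(b) = -9 + (5 + (5 + 0))/(b - 4) = -9 + (5 + 5)/(-4 + b) = -9 + 10/(-4 + b))
-12 - 9*x(G(5, -3)) = -12 - 9*(46 - 9*5)/(-4 + 5) = -12 - 9*(46 - 45)/1 = -12 - 9 = -21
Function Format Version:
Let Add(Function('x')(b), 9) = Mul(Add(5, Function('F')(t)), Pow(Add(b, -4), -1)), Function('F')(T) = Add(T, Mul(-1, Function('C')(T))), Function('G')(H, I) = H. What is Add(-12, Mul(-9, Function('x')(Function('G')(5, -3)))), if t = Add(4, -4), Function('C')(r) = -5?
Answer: -21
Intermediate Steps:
t = 0
Function('F')(T) = Add(5, T) (Function('F')(T) = Add(T, Mul(-1, -5)) = Add(T, 5) = Add(5, T))
Function('x')(b) = Add(-9, Mul(10, Pow(Add(-4, b), -1))) (Function('x')(b) = Add(-9, Mul(Add(5, Add(5, 0)), Pow(Add(b, -4), -1))) = Add(-9, Mul(Add(5, 5), Pow(Add(-4, b), -1))) = Add(-9, Mul(10, Pow(Add(-4, b), -1))))
Add(-12, Mul(-9, Function('x')(Function('G')(5, -3)))) = Add(-12, Mul(-9, Mul(Pow(Add(-4, 5), -1), Add(46, Mul(-9, 5))))) = Add(-12, Mul(-9, Mul(Pow(1, -1), Add(46, -45)))) = Add(-12, Mul(-9, Mul(1, 1))) = Add(-12, Mul(-9, 1)) = Add(-12, -9) = -21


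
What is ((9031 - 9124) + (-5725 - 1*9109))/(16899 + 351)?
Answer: -649/750 ≈ -0.86533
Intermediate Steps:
((9031 - 9124) + (-5725 - 1*9109))/(16899 + 351) = (-93 + (-5725 - 9109))/17250 = (-93 - 14834)*(1/17250) = -14927*1/17250 = -649/750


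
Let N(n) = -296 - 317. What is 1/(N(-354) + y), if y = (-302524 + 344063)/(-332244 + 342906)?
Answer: -10662/6494267 ≈ -0.0016418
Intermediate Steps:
N(n) = -613
y = 41539/10662 ≈ 3.8960
1/(N(-354) + y) = 1/(-613 + 41539/10662) = 1/(-6494267/10662) = -10662/6494267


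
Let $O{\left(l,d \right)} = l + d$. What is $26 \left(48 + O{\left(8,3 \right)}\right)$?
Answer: $1534$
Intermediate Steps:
$O{\left(l,d \right)} = d + l$
$26 \left(48 + O{\left(8,3 \right)}\right) = 26 \left(48 + \left(3 + 8\right)\right) = 26 \left(48 + 11\right) = 26 \cdot 59 = 1534$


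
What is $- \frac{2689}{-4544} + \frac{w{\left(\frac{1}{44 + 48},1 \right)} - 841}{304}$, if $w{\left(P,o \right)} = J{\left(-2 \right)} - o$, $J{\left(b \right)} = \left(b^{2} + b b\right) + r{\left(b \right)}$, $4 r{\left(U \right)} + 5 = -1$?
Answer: $- \frac{186191}{86336} \approx -2.1566$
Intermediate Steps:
$r{\left(U \right)} = - \frac{3}{2}$ ($r{\left(U \right)} = - \frac{5}{4} + \frac{1}{4} \left(-1\right) = - \frac{5}{4} - \frac{1}{4} = - \frac{3}{2}$)
$J{\left(b \right)} = - \frac{3}{2} + 2 b^{2}$ ($J{\left(b \right)} = \left(b^{2} + b b\right) - \frac{3}{2} = \left(b^{2} + b^{2}\right) - \frac{3}{2} = 2 b^{2} - \frac{3}{2} = - \frac{3}{2} + 2 b^{2}$)
$w{\left(P,o \right)} = \frac{13}{2} - o$ ($w{\left(P,o \right)} = \left(- \frac{3}{2} + 2 \left(-2\right)^{2}\right) - o = \left(- \frac{3}{2} + 2 \cdot 4\right) - o = \left(- \frac{3}{2} + 8\right) - o = \frac{13}{2} - o$)
$- \frac{2689}{-4544} + \frac{w{\left(\frac{1}{44 + 48},1 \right)} - 841}{304} = - \frac{2689}{-4544} + \frac{\left(\frac{13}{2} - 1\right) - 841}{304} = \left(-2689\right) \left(- \frac{1}{4544}\right) + \left(\left(\frac{13}{2} - 1\right) - 841\right) \frac{1}{304} = \frac{2689}{4544} + \left(\frac{11}{2} - 841\right) \frac{1}{304} = \frac{2689}{4544} - \frac{1671}{608} = - \frac{186191}{86336}$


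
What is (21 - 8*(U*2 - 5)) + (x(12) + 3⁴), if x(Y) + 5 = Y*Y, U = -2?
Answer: 313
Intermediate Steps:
x(Y) = -5 + Y² (x(Y) = -5 + Y*Y = -5 + Y²)
(21 - 8*(U*2 - 5)) + (x(12) + 3⁴) = (21 - 8*(-2*2 - 5)) + ((-5 + 12²) + 3⁴) = (21 - 8*(-4 - 5)) + ((-5 + 144) + 81) = (21 - 8*(-9)) + (139 + 81) = (21 + 72) + 220 = 93 + 220 = 313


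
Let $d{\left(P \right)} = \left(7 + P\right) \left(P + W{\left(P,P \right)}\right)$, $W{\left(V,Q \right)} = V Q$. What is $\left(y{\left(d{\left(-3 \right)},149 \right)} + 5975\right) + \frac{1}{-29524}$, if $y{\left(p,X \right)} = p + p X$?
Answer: $\frac{282692299}{29524} \approx 9575.0$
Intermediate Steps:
$W{\left(V,Q \right)} = Q V$
$d{\left(P \right)} = \left(7 + P\right) \left(P + P^{2}\right)$ ($d{\left(P \right)} = \left(7 + P\right) \left(P + P P\right) = \left(7 + P\right) \left(P + P^{2}\right)$)
$y{\left(p,X \right)} = p + X p$
$\left(y{\left(d{\left(-3 \right)},149 \right)} + 5975\right) + \frac{1}{-29524} = \left(- 3 \left(7 + \left(-3\right)^{2} + 8 \left(-3\right)\right) \left(1 + 149\right) + 5975\right) + \frac{1}{-29524} = \left(- 3 \left(7 + 9 - 24\right) 150 + 5975\right) - \frac{1}{29524} = \left(\left(-3\right) \left(-8\right) 150 + 5975\right) - \frac{1}{29524} = \left(24 \cdot 150 + 5975\right) - \frac{1}{29524} = \left(3600 + 5975\right) - \frac{1}{29524} = 9575 - \frac{1}{29524} = \frac{282692299}{29524}$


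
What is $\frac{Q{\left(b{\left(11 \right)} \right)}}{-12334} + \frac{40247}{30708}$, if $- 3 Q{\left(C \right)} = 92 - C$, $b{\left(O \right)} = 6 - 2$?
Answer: $\frac{248653633}{189376236} \approx 1.313$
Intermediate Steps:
$b{\left(O \right)} = 4$
$Q{\left(C \right)} = - \frac{92}{3} + \frac{C}{3}$ ($Q{\left(C \right)} = - \frac{92 - C}{3} = - \frac{92}{3} + \frac{C}{3}$)
$\frac{Q{\left(b{\left(11 \right)} \right)}}{-12334} + \frac{40247}{30708} = \frac{- \frac{92}{3} + \frac{1}{3} \cdot 4}{-12334} + \frac{40247}{30708} = \left(- \frac{92}{3} + \frac{4}{3}\right) \left(- \frac{1}{12334}\right) + 40247 \cdot \frac{1}{30708} = \left(- \frac{88}{3}\right) \left(- \frac{1}{12334}\right) + \frac{40247}{30708} = \frac{44}{18501} + \frac{40247}{30708} = \frac{248653633}{189376236}$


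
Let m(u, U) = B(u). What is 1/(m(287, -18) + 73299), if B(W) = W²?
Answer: 1/155668 ≈ 6.4239e-6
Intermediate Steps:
m(u, U) = u²
1/(m(287, -18) + 73299) = 1/(287² + 73299) = 1/(82369 + 73299) = 1/155668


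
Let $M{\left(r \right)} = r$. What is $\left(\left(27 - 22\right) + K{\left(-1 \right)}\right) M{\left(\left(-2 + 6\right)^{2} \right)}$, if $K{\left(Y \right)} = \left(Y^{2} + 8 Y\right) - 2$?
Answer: $-64$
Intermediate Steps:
$K{\left(Y \right)} = -2 + Y^{2} + 8 Y$
$\left(\left(27 - 22\right) + K{\left(-1 \right)}\right) M{\left(\left(-2 + 6\right)^{2} \right)} = \left(\left(27 - 22\right) + \left(-2 + \left(-1\right)^{2} + 8 \left(-1\right)\right)\right) \left(-2 + 6\right)^{2} = \left(\left(27 - 22\right) - 9\right) 4^{2} = \left(5 - 9\right) 16 = \left(-4\right) 16 = -64$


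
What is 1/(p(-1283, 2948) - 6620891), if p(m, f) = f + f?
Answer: -1/6614995 ≈ -1.5117e-7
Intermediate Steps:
p(m, f) = 2*f
1/(p(-1283, 2948) - 6620891) = 1/(2*2948 - 6620891) = 1/(5896 - 6620891) = 1/(-6614995) = -1/6614995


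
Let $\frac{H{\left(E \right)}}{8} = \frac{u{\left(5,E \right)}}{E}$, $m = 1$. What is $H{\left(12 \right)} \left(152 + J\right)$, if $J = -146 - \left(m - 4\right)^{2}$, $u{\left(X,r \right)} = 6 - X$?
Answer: $-2$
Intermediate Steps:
$H{\left(E \right)} = \frac{8}{E}$ ($H{\left(E \right)} = 8 \frac{6 - 5}{E} = 8 \cdot 1 \frac{1}{E} = \frac{8}{E}$)
$J = -155$ ($J = -146 - \left(1 - 4\right)^{2} = -146 - \left(-3\right)^{2} = -146 - 9 = -155$)
$H{\left(12 \right)} \left(152 + J\right) = \frac{8}{12} \left(152 - 155\right) = 8 \cdot \frac{1}{12} \left(-3\right) = \frac{2}{3} \left(-3\right) = -2$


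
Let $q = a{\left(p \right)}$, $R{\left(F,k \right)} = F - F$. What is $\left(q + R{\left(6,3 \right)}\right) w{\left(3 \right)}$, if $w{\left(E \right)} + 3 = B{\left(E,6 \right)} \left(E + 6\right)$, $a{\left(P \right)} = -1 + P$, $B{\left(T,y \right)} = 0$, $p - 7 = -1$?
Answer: $-15$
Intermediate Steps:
$p = 6$ ($p = 7 - 1 = 6$)
$R{\left(F,k \right)} = 0$
$w{\left(E \right)} = -3$ ($w{\left(E \right)} = -3 + 0 \left(E + 6\right) = -3 + 0 \left(6 + E\right) = -3 + 0 = -3$)
$q = 5$ ($q = -1 + 6 = 5$)
$\left(q + R{\left(6,3 \right)}\right) w{\left(3 \right)} = \left(5 + 0\right) \left(-3\right) = 5 \left(-3\right) = -15$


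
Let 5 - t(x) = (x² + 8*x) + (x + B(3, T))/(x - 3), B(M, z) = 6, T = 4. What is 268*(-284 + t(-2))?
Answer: -356708/5 ≈ -71342.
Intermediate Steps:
t(x) = 5 - x² - 8*x - (6 + x)/(-3 + x) (t(x) = 5 - ((x² + 8*x) + (x + 6)/(x - 3)) = 5 - ((x² + 8*x) + (6 + x)/(-3 + x)) = 5 - (x² + 8*x + (6 + x)/(-3 + x)) = 5 + (-x² - 8*x - (6 + x)/(-3 + x)) = 5 - x² - 8*x - (6 + x)/(-3 + x))
268*(-284 + t(-2)) = 268*(-284 + (-21 - 1*(-2)³ - 5*(-2)² + 28*(-2))/(-3 - 2)) = 268*(-284 + (-21 - 1*(-8) - 5*4 - 56)/(-5)) = 268*(-284 - (-21 + 8 - 20 - 56)/5) = 268*(-284 - ⅕*(-89)) = 268*(-284 + 89/5) = 268*(-1331/5) = -356708/5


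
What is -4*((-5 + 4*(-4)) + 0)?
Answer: 84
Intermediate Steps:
-4*((-5 + 4*(-4)) + 0) = -4*((-5 - 16) + 0) = -4*(-21 + 0) = -4*(-21) = 84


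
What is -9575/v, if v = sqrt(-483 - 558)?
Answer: 9575*I*sqrt(1041)/1041 ≈ 296.77*I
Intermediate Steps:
v = I*sqrt(1041) (v = sqrt(-1041) = I*sqrt(1041) ≈ 32.265*I)
-9575/v = -9575*(-I*sqrt(1041)/1041) = -(-9575)*I*sqrt(1041)/1041 = 9575*I*sqrt(1041)/1041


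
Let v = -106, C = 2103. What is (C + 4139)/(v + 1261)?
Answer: 6242/1155 ≈ 5.4043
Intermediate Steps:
(C + 4139)/(v + 1261) = (2103 + 4139)/(-106 + 1261) = 6242/1155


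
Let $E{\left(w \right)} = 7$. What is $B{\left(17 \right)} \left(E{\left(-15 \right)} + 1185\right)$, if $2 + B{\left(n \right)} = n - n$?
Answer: $-2384$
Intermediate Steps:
$B{\left(n \right)} = -2$ ($B{\left(n \right)} = -2 + \left(n - n\right) = -2 + 0 = -2$)
$B{\left(17 \right)} \left(E{\left(-15 \right)} + 1185\right) = - 2 \left(7 + 1185\right) = \left(-2\right) 1192 = -2384$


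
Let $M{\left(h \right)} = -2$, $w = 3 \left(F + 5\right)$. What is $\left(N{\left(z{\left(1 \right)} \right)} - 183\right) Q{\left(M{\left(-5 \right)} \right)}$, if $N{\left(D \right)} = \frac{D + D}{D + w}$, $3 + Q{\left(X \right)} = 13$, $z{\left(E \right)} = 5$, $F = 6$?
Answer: $- \frac{34720}{19} \approx -1827.4$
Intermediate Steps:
$w = 33$ ($w = 3 \left(6 + 5\right) = 3 \cdot 11 = 33$)
$Q{\left(X \right)} = 10$ ($Q{\left(X \right)} = -3 + 13 = 10$)
$N{\left(D \right)} = \frac{2 D}{33 + D}$ ($N{\left(D \right)} = \frac{D + D}{D + 33} = \frac{2 D}{33 + D}$)
$\left(N{\left(z{\left(1 \right)} \right)} - 183\right) Q{\left(M{\left(-5 \right)} \right)} = \left(2 \cdot 5 \frac{1}{33 + 5} - 183\right) 10 = \left(2 \cdot 5 \cdot \frac{1}{38} - 183\right) 10 = \left(\frac{5}{19} - 183\right) 10 = \left(- \frac{3472}{19}\right) 10 = - \frac{34720}{19}$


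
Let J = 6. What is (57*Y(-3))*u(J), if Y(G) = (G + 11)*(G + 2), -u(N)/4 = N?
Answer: 10944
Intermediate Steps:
u(N) = -4*N
Y(G) = (2 + G)*(11 + G) (Y(G) = (11 + G)*(2 + G) = (2 + G)*(11 + G))
(57*Y(-3))*u(J) = (57*(22 + (-3)² + 13*(-3)))*(-4*6) = (57*(22 + 9 - 39))*(-24) = (57*(-8))*(-24) = -456*(-24) = 10944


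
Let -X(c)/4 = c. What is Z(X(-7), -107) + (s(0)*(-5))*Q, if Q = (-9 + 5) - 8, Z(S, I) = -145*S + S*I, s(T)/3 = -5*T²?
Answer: -7056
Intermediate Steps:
s(T) = -15*T² (s(T) = 3*(-5*T²) = -15*T²)
X(c) = -4*c
Z(S, I) = -145*S + I*S
Q = -12 (Q = -4 - 8 = -12)
Z(X(-7), -107) + (s(0)*(-5))*Q = (-4*(-7))*(-145 - 107) + (-15*0²*(-5))*(-12) = 28*(-252) + (-15*0*(-5))*(-12) = -7056 + (0*(-5))*(-12) = -7056 + 0*(-12) = -7056 + 0 = -7056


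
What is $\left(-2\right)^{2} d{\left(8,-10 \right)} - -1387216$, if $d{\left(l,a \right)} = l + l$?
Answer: $1387280$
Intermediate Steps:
$d{\left(l,a \right)} = 2 l$
$\left(-2\right)^{2} d{\left(8,-10 \right)} - -1387216 = \left(-2\right)^{2} \cdot 2 \cdot 8 - -1387216 = 4 \cdot 16 + 1387216 = 64 + 1387216 = 1387280$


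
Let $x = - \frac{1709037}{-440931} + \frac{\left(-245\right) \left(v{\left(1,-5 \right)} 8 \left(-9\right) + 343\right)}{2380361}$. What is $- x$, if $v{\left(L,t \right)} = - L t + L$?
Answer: $- \frac{1359246507604}{349858318697} \approx -3.8851$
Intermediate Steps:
$v{\left(L,t \right)} = L - L t$ ($v{\left(L,t \right)} = - L t + L = L - L t$)
$x = \frac{1359246507604}{349858318697}$ ($x = - \frac{1709037}{-440931} + \frac{\left(-245\right) \left(1 \left(1 - -5\right) 8 \left(-9\right) + 343\right)}{2380361} = \left(-1709037\right) \left(- \frac{1}{440931}\right) + - 245 \left(1 \left(1 + 5\right) 8 \left(-9\right) + 343\right) \frac{1}{2380361} = \frac{569679}{146977} + - 245 \left(1 \cdot 6 \cdot 8 \left(-9\right) + 343\right) \frac{1}{2380361} = \frac{569679}{146977} + - 245 \left(6 \cdot 8 \left(-9\right) + 343\right) \frac{1}{2380361} = \frac{569679}{146977} + - 245 \left(48 \left(-9\right) + 343\right) \frac{1}{2380361} = \frac{569679}{146977} + - 245 \left(-432 + 343\right) \frac{1}{2380361} = \frac{569679}{146977} + \left(-245\right) \left(-89\right) \frac{1}{2380361} = \frac{569679}{146977} + 21805 \cdot \frac{1}{2380361} = \frac{569679}{146977} + \frac{21805}{2380361} = \frac{1359246507604}{349858318697} \approx 3.8851$)
$- x = \left(-1\right) \frac{1359246507604}{349858318697} = - \frac{1359246507604}{349858318697}$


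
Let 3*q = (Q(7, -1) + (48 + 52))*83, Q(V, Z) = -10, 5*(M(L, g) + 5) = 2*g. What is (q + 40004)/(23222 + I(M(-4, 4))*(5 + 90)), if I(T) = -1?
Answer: 42494/23127 ≈ 1.8374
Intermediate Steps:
M(L, g) = -5 + 2*g/5 (M(L, g) = -5 + (2*g)/5 = -5 + 2*g/5)
q = 2490 (q = ((-10 + (48 + 52))*83)/3 = ((-10 + 100)*83)/3 = (90*83)/3 = (1/3)*7470 = 2490)
(q + 40004)/(23222 + I(M(-4, 4))*(5 + 90)) = (2490 + 40004)/(23222 - (5 + 90)) = 42494/(23222 - 1*95) = 42494/(23222 - 95) = 42494/23127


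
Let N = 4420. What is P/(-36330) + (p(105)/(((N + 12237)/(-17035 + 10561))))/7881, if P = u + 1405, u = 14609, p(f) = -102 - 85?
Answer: -114346468161/264954320645 ≈ -0.43157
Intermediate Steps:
p(f) = -187
P = 16014 (P = 14609 + 1405 = 16014)
P/(-36330) + (p(105)/(((N + 12237)/(-17035 + 10561))))/7881 = 16014/(-36330) - 187*(-17035 + 10561)/(4420 + 12237)/7881 = 16014*(-1/36330) - 187/(16657/(-6474))*(1/7881) = -2669/6055 - 187/(16657*(-1/6474))*(1/7881) = -2669/6055 - 187/(-16657/6474)*(1/7881) = -2669/6055 - 187*(-6474/16657)*(1/7881) = -2669/6055 + (1210638/16657)*(1/7881) = -2669/6055 + 403546/43757939 = -114346468161/264954320645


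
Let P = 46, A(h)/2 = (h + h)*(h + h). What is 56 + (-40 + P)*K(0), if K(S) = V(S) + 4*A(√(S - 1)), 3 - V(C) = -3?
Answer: -100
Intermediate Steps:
V(C) = 6 (V(C) = 3 - 1*(-3) = 3 + 3 = 6)
A(h) = 8*h² (A(h) = 2*((h + h)*(h + h)) = 2*((2*h)*(2*h)) = 2*(4*h²) = 8*h²)
K(S) = -26 + 32*S (K(S) = 6 + 4*(8*(√(S - 1))²) = 6 + 4*(8*(√(-1 + S))²) = 6 + 4*(8*(-1 + S)) = 6 + 4*(-8 + 8*S) = 6 + (-32 + 32*S) = -26 + 32*S)
56 + (-40 + P)*K(0) = 56 + (-40 + 46)*(-26 + 32*0) = 56 + 6*(-26 + 0) = 56 + 6*(-26) = 56 - 156 = -100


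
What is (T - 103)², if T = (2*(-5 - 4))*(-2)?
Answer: 4489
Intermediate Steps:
T = 36 (T = (2*(-9))*(-2) = -18*(-2) = 36)
(T - 103)² = (36 - 103)² = (-67)² = 4489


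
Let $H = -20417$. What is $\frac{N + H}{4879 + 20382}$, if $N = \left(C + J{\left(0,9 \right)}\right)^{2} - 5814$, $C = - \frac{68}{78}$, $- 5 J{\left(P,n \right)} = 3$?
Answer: $- \frac{997351406}{960549525} \approx -1.0383$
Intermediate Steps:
$J{\left(P,n \right)} = - \frac{3}{5}$ ($J{\left(P,n \right)} = \left(- \frac{1}{5}\right) 3 = - \frac{3}{5}$)
$C = - \frac{34}{39}$ ($C = \left(-68\right) \frac{1}{78} = - \frac{34}{39} \approx -0.87179$)
$N = - \frac{220994981}{38025}$ ($N = \left(- \frac{34}{39} - \frac{3}{5}\right)^{2} - 5814 = \left(- \frac{287}{195}\right)^{2} - 5814 = \frac{82369}{38025} - 5814 = - \frac{220994981}{38025} \approx -5811.8$)
$\frac{N + H}{4879 + 20382} = \frac{- \frac{220994981}{38025} - 20417}{4879 + 20382} = - \frac{997351406}{38025 \cdot 25261} = \left(- \frac{997351406}{38025}\right) \frac{1}{25261} = - \frac{997351406}{960549525}$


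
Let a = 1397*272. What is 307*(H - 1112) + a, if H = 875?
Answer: 307225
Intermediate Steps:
a = 379984
307*(H - 1112) + a = 307*(875 - 1112) + 379984 = 307*(-237) + 379984 = -72759 + 379984 = 307225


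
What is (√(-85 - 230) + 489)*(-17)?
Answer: -8313 - 51*I*√35 ≈ -8313.0 - 301.72*I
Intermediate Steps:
(√(-85 - 230) + 489)*(-17) = (√(-315) + 489)*(-17) = (3*I*√35 + 489)*(-17) = (489 + 3*I*√35)*(-17) = -8313 - 51*I*√35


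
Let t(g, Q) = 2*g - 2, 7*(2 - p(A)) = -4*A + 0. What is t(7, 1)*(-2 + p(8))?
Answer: 384/7 ≈ 54.857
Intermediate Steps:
p(A) = 2 + 4*A/7 (p(A) = 2 - (-4*A + 0)/7 = 2 - (-4)*A/7 = 2 + 4*A/7)
t(g, Q) = -2 + 2*g
t(7, 1)*(-2 + p(8)) = (-2 + 2*7)*(-2 + (2 + (4/7)*8)) = (-2 + 14)*(-2 + (2 + 32/7)) = 12*(-2 + 46/7) = 12*(32/7) = 384/7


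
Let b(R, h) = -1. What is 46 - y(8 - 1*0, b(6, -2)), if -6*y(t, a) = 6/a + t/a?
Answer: 131/3 ≈ 43.667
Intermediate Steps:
y(t, a) = -1/a - t/(6*a) (y(t, a) = -(6/a + t/a)/6 = -1/a - t/(6*a))
46 - y(8 - 1*0, b(6, -2)) = 46 - (-6 - (8 - 1*0))/(6*(-1)) = 46 - (-1)*(-6 - (8 + 0))/6 = 46 - (-1)*(-6 - 1*8)/6 = 46 - (-1)*(-6 - 8)/6 = 46 - (-1)*(-14)/6 = 46 - 1*7/3 = 46 - 7/3 = 131/3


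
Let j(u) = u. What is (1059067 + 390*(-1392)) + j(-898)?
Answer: 515289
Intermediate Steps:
(1059067 + 390*(-1392)) + j(-898) = (1059067 + 390*(-1392)) - 898 = (1059067 - 542880) - 898 = 516187 - 898 = 515289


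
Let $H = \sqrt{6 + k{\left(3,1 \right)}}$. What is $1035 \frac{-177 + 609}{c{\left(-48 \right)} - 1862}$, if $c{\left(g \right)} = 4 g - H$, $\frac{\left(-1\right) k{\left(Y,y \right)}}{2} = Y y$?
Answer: $- \frac{223560}{1027} \approx -217.68$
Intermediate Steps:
$k{\left(Y,y \right)} = - 2 Y y$
$H = 0$ ($H = \sqrt{6 - 6 \cdot 1} = \sqrt{6 - 6} = \sqrt{0} = 0$)
$c{\left(g \right)} = 4 g$ ($c{\left(g \right)} = 4 g - 0 = 4 g + 0 = 4 g$)
$1035 \frac{-177 + 609}{c{\left(-48 \right)} - 1862} = 1035 \frac{-177 + 609}{4 \left(-48\right) - 1862} = 1035 \frac{432}{-192 - 1862} = 1035 \frac{432}{-2054} = 1035 \cdot 432 \left(- \frac{1}{2054}\right) = 1035 \left(- \frac{216}{1027}\right) = - \frac{223560}{1027}$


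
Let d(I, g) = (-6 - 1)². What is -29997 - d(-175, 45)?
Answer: -30046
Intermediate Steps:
d(I, g) = 49 (d(I, g) = (-7)² = 49)
-29997 - d(-175, 45) = -29997 - 1*49 = -29997 - 49 = -30046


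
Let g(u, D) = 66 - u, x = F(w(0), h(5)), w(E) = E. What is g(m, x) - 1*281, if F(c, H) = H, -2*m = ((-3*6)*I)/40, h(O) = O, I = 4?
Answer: -2159/10 ≈ -215.90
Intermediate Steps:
m = 9/10 (m = --3*6*4/(2*40) = -(-18*4)/(2*40) = -(-36)/40 = -½*(-9/5) = 9/10 ≈ 0.90000)
x = 5
g(m, x) - 1*281 = (66 - 1*9/10) - 1*281 = (66 - 9/10) - 281 = 651/10 - 281 = -2159/10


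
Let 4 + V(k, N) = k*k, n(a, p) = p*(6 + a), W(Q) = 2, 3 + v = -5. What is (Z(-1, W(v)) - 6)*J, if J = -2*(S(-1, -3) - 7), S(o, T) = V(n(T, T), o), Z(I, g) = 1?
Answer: 700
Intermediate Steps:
v = -8 (v = -3 - 5 = -8)
V(k, N) = -4 + k**2 (V(k, N) = -4 + k*k = -4 + k**2)
S(o, T) = -4 + T**2*(6 + T)**2 (S(o, T) = -4 + (T*(6 + T))**2 = -4 + T**2*(6 + T)**2)
J = -140 (J = -2*((-4 + (-3)**2*(6 - 3)**2) - 7) = -2*((-4 + 9*3**2) - 7) = -2*((-4 + 9*9) - 7) = -2*((-4 + 81) - 7) = -2*(77 - 7) = -2*70 = -140)
(Z(-1, W(v)) - 6)*J = (1 - 6)*(-140) = -5*(-140) = 700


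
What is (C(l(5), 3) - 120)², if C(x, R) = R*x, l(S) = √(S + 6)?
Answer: 14499 - 720*√11 ≈ 12111.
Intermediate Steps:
l(S) = √(6 + S)
(C(l(5), 3) - 120)² = (3*√(6 + 5) - 120)² = (3*√11 - 120)² = (-120 + 3*√11)²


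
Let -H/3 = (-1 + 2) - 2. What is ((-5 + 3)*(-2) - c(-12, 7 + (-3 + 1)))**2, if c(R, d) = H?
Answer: 1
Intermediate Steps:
H = 3 (H = -3*((-1 + 2) - 2) = -3*(1 - 2) = -3*(-1) = 3)
c(R, d) = 3
((-5 + 3)*(-2) - c(-12, 7 + (-3 + 1)))**2 = ((-5 + 3)*(-2) - 1*3)**2 = (-2*(-2) - 3)**2 = (4 - 3)**2 = 1**2 = 1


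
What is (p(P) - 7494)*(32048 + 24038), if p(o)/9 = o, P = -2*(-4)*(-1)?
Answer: -424346676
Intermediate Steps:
P = -8 (P = 8*(-1) = -8)
p(o) = 9*o
(p(P) - 7494)*(32048 + 24038) = (9*(-8) - 7494)*(32048 + 24038) = (-72 - 7494)*56086 = -7566*56086 = -424346676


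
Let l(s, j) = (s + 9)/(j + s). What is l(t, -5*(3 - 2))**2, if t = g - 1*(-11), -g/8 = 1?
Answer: 36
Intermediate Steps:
g = -8 (g = -8*1 = -8)
t = 3 (t = -8 - 1*(-11) = -8 + 11 = 3)
l(s, j) = (9 + s)/(j + s)
l(t, -5*(3 - 2))**2 = ((9 + 3)/(-5*(3 - 2) + 3))**2 = (12/(-5*1 + 3))**2 = (12/(-5 + 3))**2 = (12/(-2))**2 = (-1/2*12)**2 = (-6)**2 = 36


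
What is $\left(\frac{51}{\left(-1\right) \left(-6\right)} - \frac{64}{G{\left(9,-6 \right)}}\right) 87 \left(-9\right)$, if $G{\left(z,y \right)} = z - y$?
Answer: $- \frac{33147}{10} \approx -3314.7$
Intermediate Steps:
$\left(\frac{51}{\left(-1\right) \left(-6\right)} - \frac{64}{G{\left(9,-6 \right)}}\right) 87 \left(-9\right) = \left(\frac{51}{\left(-1\right) \left(-6\right)} - \frac{64}{9 - -6}\right) 87 \left(-9\right) = \left(\frac{51}{6} - \frac{64}{9 + 6}\right) 87 \left(-9\right) = \left(51 \cdot \frac{1}{6} - \frac{64}{15}\right) 87 \left(-9\right) = \left(\frac{17}{2} - \frac{64}{15}\right) 87 \left(-9\right) = \frac{127}{30} \cdot 87 \left(-9\right) = \frac{3683}{10} \left(-9\right) = - \frac{33147}{10}$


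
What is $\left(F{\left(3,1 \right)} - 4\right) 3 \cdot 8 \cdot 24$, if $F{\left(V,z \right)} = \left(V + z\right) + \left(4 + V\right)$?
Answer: $4032$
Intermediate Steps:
$F{\left(V,z \right)} = 4 + z + 2 V$
$\left(F{\left(3,1 \right)} - 4\right) 3 \cdot 8 \cdot 24 = \left(\left(4 + 1 + 2 \cdot 3\right) - 4\right) 3 \cdot 8 \cdot 24 = \left(\left(4 + 1 + 6\right) - 4\right) 3 \cdot 8 \cdot 24 = \left(11 - 4\right) 3 \cdot 8 \cdot 24 = 7 \cdot 3 \cdot 8 \cdot 24 = 21 \cdot 8 \cdot 24 = 168 \cdot 24 = 4032$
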